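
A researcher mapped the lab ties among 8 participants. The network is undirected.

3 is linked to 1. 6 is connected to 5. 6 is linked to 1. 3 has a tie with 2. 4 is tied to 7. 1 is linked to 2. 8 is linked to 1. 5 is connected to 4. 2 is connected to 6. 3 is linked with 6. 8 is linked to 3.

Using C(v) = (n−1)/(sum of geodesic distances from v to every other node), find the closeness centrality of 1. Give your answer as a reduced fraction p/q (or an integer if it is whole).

Distances from 1: 2:1, 3:1, 4:3, 5:2, 6:1, 7:4, 8:1. Sum = 13.
n = 8, so closeness = 7/13.

7/13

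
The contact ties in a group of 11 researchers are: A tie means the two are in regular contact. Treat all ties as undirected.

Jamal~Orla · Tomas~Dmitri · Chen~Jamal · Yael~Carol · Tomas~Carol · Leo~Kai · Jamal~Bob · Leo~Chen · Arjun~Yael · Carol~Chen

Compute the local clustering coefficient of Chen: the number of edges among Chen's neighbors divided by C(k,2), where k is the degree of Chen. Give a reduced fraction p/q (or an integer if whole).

Chen's neighbors: Carol, Jamal, and Leo (k = 3).
Possible neighbor pairs: C(3,2) = 3. Edges among them: none → e = 0.
Clustering(Chen) = 0/3 = 0.

0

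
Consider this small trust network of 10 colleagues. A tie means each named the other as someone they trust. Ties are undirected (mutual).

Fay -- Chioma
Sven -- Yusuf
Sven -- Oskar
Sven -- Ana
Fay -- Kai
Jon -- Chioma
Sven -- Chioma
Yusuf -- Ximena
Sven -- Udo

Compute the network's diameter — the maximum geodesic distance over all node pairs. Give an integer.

Eccentricity of each node (its greatest distance to any other): Ana:4, Chioma:3, Fay:4, Jon:4, Kai:5, Oskar:4, Sven:3, Udo:4, Ximena:5, Yusuf:4.
The maximum eccentricity is 5, realized for instance by the pair Kai–Ximena via Kai – Fay – Chioma – Sven – Yusuf – Ximena. So the diameter is 5.

5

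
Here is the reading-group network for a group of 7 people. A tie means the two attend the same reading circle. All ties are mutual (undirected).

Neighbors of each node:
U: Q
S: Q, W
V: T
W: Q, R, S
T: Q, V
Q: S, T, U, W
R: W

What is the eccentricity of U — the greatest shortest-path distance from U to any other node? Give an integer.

Distances from U: Q:1, R:3, S:2, T:2, V:3, W:2.
The largest is 3 (to V and R), so the eccentricity of U is 3.

3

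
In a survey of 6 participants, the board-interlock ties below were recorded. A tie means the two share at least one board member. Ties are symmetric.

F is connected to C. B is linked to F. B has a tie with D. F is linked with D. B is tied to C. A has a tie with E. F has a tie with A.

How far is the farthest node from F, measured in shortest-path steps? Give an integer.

2

Distances from F: A:1, B:1, C:1, D:1, E:2.
The largest is 2 (to E), so the eccentricity of F is 2.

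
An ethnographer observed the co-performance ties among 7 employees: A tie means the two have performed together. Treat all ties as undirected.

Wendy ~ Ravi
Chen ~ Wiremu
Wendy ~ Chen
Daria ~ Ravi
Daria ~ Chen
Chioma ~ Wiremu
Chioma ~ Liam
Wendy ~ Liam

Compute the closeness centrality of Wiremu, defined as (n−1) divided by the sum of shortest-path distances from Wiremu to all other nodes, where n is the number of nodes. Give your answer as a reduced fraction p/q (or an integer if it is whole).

6/11

Distances from Wiremu: Chen:1, Chioma:1, Daria:2, Liam:2, Ravi:3, Wendy:2. Sum = 11.
n = 7, so closeness = 6/11.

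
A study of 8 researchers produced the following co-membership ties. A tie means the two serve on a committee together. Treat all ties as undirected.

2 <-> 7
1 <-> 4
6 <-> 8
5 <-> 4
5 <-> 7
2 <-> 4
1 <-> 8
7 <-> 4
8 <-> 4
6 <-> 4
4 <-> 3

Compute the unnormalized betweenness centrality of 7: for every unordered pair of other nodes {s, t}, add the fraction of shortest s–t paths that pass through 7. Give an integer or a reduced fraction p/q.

1/2

Pairs whose geodesics pass through 7 — 5–2: 1/2.
All other pairs contribute 0.
Summing the contributions gives betweenness(7) = 1/2.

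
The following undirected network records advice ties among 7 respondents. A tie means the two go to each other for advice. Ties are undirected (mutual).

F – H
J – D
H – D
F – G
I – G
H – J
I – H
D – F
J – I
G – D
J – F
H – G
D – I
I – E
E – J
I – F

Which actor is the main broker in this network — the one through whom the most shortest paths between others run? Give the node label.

I

Unnormalized betweenness of each node: D:1/4, E:0, F:1/4, G:0, H:1/4, I:11/4, J:3/2.
I has the largest value, 11/4, making it the main broker — the node through which the most shortest paths run.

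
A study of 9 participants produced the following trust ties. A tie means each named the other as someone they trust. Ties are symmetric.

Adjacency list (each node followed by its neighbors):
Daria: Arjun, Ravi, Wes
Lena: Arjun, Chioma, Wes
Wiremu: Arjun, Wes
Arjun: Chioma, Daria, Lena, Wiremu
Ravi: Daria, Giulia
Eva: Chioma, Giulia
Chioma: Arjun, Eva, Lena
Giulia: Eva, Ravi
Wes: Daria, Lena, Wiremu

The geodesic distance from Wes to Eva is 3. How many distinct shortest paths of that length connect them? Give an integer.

1

The shortest distance is 3, and the only length-3 path is Wes–Lena–Chioma–Eva. So there is exactly 1 shortest path.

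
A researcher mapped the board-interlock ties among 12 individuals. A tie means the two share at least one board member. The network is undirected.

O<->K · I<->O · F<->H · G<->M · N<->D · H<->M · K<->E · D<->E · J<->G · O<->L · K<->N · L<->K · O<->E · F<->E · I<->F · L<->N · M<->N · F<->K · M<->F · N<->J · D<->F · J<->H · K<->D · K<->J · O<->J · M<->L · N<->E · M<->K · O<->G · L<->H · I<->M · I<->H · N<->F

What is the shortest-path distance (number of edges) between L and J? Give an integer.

One shortest route is L – N – J, which uses 2 edges, and L and J are not directly tied, so nothing shorter exists. So d(L,J) = 2.

2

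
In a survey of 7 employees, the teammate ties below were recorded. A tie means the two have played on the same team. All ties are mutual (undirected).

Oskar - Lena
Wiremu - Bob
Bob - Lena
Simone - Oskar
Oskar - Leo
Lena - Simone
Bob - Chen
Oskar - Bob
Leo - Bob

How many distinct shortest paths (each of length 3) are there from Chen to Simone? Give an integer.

The shortest distance is 3. The length-3 paths are: Chen–Bob–Oskar–Simone; Chen–Bob–Lena–Simone.
That gives 2 distinct shortest paths.

2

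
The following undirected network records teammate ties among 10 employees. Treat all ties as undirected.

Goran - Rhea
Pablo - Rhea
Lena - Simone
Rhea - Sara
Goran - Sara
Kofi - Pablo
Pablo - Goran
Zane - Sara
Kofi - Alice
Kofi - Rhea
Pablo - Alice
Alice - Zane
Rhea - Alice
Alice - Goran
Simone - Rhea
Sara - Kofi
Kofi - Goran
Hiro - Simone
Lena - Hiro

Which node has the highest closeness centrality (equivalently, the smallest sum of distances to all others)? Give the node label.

Rhea

Farness (sum of distances to all others) for each node — Alice:15, Goran:15, Hiro:23, Kofi:15, Lena:23, Pablo:16, Rhea:12, Sara:16, Simone:16, Zane:21.
The smallest farness is 12, for Rhea, so Rhea has the highest closeness.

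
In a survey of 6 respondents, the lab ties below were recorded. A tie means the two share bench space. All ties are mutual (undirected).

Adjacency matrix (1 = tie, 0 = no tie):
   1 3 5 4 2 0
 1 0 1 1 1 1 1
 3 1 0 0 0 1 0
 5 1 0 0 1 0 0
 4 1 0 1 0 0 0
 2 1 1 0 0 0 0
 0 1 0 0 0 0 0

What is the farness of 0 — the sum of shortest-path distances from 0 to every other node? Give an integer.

Distances from 0: 1:1, 2:2, 3:2, 4:2, 5:2.
Sum = 1 + 2 + 2 + 2 + 2 = 9.

9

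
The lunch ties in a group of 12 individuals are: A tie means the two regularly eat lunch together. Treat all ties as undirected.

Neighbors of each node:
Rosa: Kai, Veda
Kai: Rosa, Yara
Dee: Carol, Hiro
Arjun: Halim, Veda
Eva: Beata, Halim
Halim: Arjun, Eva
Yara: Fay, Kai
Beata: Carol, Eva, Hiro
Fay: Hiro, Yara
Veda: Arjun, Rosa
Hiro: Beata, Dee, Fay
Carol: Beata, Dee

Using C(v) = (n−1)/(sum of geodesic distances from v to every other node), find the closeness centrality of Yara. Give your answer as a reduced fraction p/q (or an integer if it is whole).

11/32

Distances from Yara: Arjun:4, Beata:3, Carol:4, Dee:3, Eva:4, Fay:1, Halim:5, Hiro:2, Kai:1, Rosa:2, Veda:3. Sum = 32.
n = 12, so closeness = 11/32.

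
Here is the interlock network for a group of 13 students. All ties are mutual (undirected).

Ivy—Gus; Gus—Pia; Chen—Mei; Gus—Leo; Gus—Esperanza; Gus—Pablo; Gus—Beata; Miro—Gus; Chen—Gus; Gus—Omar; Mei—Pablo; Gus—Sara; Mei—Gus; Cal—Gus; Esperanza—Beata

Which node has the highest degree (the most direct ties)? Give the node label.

Gus

Degrees — Beata:2, Cal:1, Chen:2, Esperanza:2, Gus:12, Ivy:1, Leo:1, Mei:3, Miro:1, Omar:1, Pablo:2, Pia:1, Sara:1.
The maximum is 12, attained only by Gus.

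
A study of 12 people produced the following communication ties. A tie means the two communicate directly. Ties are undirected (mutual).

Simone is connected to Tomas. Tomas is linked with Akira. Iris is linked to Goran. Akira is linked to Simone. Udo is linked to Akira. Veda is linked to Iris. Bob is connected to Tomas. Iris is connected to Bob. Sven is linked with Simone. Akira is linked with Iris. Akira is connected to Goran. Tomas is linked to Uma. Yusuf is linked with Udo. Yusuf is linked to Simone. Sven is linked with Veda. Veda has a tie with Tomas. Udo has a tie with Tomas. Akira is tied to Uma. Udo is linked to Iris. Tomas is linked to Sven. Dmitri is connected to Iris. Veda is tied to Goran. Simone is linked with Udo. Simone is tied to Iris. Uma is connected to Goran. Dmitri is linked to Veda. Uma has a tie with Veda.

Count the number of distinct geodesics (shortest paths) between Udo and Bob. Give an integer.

2

The shortest distance is 2. The length-2 paths are: Udo–Iris–Bob; Udo–Tomas–Bob.
That gives 2 distinct shortest paths.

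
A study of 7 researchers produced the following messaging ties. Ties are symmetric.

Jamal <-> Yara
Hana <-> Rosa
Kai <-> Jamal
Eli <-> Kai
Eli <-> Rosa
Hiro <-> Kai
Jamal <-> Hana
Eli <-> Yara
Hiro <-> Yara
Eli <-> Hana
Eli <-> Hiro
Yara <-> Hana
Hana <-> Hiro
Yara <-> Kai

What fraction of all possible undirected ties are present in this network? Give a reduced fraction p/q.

2/3

There are 14 edges and 7 nodes, so the maximum possible is C(7,2) = 21.
Density = 14/21 = 2/3.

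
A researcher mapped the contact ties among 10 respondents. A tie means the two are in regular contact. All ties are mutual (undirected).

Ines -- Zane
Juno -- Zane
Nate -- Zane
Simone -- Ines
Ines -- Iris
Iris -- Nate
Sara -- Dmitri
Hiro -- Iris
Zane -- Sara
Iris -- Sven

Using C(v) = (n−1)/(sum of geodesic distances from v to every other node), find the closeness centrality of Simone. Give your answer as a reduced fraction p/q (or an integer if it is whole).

Distances from Simone: Dmitri:4, Hiro:3, Ines:1, Iris:2, Juno:3, Nate:3, Sara:3, Sven:3, Zane:2. Sum = 24.
n = 10, so closeness = 9/24 = 3/8.

3/8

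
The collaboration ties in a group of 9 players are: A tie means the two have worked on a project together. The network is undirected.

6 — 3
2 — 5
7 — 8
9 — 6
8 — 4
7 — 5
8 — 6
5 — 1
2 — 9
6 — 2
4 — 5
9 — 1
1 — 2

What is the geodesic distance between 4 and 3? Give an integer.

3

One shortest route is 4 – 8 – 6 – 3, which uses 3 edges, and at distance 2 from 4 we only reach {1, 2, 6, 7}, which does not include 3. So d(4,3) = 3.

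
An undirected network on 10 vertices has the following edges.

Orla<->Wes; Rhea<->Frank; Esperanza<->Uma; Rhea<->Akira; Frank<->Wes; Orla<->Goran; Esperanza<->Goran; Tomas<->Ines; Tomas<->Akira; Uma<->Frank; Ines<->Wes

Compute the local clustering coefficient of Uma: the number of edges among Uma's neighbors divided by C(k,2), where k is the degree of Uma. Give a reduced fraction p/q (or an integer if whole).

0

Uma's neighbors: Esperanza and Frank (k = 2).
Possible neighbor pairs: C(2,2) = 1. Edges among them: none → e = 0.
Clustering(Uma) = 0/1.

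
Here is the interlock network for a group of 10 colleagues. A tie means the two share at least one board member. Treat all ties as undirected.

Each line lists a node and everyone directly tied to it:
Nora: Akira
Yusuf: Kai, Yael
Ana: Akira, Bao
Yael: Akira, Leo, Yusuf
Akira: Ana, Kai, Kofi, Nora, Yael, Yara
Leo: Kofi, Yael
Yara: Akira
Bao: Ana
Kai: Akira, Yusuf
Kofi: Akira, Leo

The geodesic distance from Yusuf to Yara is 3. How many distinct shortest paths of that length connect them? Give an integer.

2

The shortest distance is 3. The length-3 paths are: Yusuf–Kai–Akira–Yara; Yusuf–Yael–Akira–Yara.
That gives 2 distinct shortest paths.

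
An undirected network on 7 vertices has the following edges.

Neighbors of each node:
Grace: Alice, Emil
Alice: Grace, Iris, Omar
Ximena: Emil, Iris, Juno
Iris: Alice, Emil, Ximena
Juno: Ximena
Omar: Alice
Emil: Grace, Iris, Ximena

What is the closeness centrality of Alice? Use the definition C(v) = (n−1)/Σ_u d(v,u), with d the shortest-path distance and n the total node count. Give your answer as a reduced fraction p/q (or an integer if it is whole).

Distances from Alice: Emil:2, Grace:1, Iris:1, Juno:3, Omar:1, Ximena:2. Sum = 10.
n = 7, so closeness = 6/10 = 3/5.

3/5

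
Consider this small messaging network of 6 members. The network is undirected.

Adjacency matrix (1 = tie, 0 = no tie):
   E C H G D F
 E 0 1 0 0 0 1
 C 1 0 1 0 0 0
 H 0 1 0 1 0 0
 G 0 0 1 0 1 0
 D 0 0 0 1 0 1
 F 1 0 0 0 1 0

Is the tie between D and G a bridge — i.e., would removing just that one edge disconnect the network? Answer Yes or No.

No

Even without that edge, D still reaches G via D – F – E – C – H – G, so the network stays connected. Not a bridge.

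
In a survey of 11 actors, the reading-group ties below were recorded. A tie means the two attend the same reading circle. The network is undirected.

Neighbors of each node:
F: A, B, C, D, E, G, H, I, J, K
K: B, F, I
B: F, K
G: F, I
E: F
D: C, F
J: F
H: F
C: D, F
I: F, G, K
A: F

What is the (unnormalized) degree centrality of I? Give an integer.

I is directly tied to F, G, and K. That is 3 neighbors, so the degree of I is 3.

3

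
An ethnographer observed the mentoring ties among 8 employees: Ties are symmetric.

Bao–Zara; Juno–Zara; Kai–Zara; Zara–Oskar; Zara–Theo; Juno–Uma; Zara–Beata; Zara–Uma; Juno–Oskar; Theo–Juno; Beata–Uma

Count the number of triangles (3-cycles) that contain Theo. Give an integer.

Theo's neighbors: Juno and Zara.
Neighbor pairs that are themselves tied: Theo–Juno–Zara. Each forms one triangle with Theo, for 1 in total.

1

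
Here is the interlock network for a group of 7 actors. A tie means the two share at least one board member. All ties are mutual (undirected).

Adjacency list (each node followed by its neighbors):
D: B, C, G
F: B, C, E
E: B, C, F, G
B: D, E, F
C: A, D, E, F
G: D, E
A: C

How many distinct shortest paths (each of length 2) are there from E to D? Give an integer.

3

The shortest distance is 2. The length-2 paths are: E–G–D; E–B–D; E–C–D.
That gives 3 distinct shortest paths.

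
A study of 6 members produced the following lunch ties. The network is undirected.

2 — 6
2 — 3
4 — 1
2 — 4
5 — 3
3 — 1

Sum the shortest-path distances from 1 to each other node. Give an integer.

9

Distances from 1: 2:2, 3:1, 4:1, 5:2, 6:3.
Sum = 2 + 1 + 1 + 2 + 3 = 9.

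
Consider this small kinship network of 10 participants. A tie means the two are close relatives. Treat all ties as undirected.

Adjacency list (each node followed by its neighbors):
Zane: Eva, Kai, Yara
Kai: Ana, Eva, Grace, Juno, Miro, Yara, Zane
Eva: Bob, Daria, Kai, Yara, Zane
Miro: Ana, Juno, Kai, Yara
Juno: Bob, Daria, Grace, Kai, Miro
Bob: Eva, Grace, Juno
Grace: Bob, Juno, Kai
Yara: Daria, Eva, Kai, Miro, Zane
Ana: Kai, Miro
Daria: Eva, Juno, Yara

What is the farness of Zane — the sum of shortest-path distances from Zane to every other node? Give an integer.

15

Distances from Zane: Ana:2, Bob:2, Daria:2, Eva:1, Grace:2, Juno:2, Kai:1, Miro:2, Yara:1.
Sum = 2 + 2 + 2 + 1 + 2 + 2 + 1 + 2 + 1 = 15.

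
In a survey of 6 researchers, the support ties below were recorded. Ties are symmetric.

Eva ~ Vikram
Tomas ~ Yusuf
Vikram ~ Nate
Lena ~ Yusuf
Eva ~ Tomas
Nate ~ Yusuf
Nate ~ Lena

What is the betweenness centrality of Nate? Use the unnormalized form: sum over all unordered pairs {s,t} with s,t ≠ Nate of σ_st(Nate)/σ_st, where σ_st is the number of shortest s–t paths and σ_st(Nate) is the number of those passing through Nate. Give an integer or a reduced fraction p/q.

5/2

Pairs whose geodesics pass through Nate — Vikram–Yusuf: 1; Vikram–Lena: 1; Eva–Lena: 1/2.
All other pairs contribute 0.
Summing the contributions gives betweenness(Nate) = 5/2.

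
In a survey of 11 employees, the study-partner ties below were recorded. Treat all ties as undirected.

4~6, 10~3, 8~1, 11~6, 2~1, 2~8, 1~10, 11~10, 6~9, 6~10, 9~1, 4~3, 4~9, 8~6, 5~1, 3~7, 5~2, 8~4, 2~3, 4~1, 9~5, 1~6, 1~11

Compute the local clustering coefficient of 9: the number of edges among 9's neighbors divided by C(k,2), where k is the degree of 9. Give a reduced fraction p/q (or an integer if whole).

9's neighbors: 1, 4, 5, and 6 (k = 4).
Possible neighbor pairs: C(4,2) = 6. Edges among them: 1–4, 1–5, 1–6, 4–6 → e = 4.
Clustering(9) = 4/6 = 2/3.

2/3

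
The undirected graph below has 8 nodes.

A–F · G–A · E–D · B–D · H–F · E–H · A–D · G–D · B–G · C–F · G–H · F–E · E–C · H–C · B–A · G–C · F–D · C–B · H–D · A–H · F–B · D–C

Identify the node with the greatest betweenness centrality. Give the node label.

D

Unnormalized betweenness of each node: A:2/5, B:2/5, C:16/15, D:8/5, E:0, F:16/15, G:2/5, H:16/15.
D has the largest value, 8/5, making it the main broker — the node through which the most shortest paths run.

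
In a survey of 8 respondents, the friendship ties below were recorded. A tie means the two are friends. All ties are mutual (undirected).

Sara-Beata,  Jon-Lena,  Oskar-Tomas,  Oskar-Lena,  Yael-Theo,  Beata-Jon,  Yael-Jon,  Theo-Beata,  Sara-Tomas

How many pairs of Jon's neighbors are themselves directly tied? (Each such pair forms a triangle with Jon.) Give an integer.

0

Jon's neighbors are Beata, Lena, and Yael, but none of them are tied to each other, so no triangle contains Jon.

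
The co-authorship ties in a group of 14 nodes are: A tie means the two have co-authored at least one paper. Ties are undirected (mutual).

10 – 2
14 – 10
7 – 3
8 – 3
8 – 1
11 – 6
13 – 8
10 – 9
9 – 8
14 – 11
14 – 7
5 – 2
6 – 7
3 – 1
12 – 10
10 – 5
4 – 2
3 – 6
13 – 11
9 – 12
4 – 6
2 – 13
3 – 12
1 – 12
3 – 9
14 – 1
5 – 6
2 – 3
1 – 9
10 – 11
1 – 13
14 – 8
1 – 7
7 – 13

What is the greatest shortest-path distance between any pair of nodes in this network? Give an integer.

Eccentricity of each node (its greatest distance to any other): 1:3, 2:2, 3:2, 4:3, 5:3, 6:2, 7:2, 8:3, 9:3, 10:2, 11:2, 12:3, 13:2, 14:3.
The maximum eccentricity is 3, realized for instance by the pair 5–1 via 5 – 10 – 12 – 1. So the diameter is 3.

3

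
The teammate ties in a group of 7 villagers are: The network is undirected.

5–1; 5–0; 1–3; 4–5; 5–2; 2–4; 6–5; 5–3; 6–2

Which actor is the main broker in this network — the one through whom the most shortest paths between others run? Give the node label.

5

Unnormalized betweenness of each node: 0:0, 1:0, 2:1/2, 3:0, 4:0, 5:23/2, 6:0.
5 has the largest value, 23/2, making it the main broker — the node through which the most shortest paths run.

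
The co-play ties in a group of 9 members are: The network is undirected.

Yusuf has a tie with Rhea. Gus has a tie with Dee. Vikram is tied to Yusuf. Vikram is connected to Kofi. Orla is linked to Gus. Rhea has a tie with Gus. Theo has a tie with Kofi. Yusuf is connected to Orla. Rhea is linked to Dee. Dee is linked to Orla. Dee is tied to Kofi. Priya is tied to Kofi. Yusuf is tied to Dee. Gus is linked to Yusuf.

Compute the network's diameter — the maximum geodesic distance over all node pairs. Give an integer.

3

Eccentricity of each node (its greatest distance to any other): Dee:2, Gus:3, Kofi:2, Orla:3, Priya:3, Rhea:3, Theo:3, Vikram:2, Yusuf:3.
The maximum eccentricity is 3, realized for instance by the pair Orla–Priya via Orla – Dee – Kofi – Priya. So the diameter is 3.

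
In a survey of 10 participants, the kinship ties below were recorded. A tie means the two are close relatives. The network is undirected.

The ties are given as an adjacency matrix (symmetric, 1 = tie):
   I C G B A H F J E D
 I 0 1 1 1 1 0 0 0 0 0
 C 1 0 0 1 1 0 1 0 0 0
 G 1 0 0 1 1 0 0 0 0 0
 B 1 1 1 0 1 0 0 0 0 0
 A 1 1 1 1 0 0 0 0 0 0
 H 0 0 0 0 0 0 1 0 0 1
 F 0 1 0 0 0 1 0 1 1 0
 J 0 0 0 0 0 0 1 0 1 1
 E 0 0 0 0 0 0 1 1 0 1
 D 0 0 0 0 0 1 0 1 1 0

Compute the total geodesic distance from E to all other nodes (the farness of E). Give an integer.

20

Distances from E: A:3, B:3, C:2, D:1, F:1, G:4, H:2, I:3, J:1.
Sum = 3 + 3 + 2 + 1 + 1 + 4 + 2 + 3 + 1 = 20.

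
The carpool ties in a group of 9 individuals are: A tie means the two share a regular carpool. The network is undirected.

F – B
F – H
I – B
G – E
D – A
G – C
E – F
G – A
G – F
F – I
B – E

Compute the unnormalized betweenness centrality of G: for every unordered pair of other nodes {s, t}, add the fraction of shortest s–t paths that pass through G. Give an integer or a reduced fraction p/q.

17

Pairs whose geodesics pass through G — H–A: 1; H–C: 1; H–D: 1; I–A: 1; I–C: 1; I–D: 1; A–C: 1; A–E: 1; A–F: 1; A–B: 2/2; C–E: 1; C–F: 1; C–D: 1; C–B: 2/2 … (+3 more pairs).
All other pairs contribute 0.
Summing the contributions gives betweenness(G) = 17.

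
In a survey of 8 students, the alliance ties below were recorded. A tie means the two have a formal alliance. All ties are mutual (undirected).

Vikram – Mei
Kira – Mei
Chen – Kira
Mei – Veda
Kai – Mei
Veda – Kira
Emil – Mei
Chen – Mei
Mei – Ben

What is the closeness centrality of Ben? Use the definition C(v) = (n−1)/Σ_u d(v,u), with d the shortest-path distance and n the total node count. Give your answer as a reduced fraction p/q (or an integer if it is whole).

7/13

Distances from Ben: Chen:2, Emil:2, Kai:2, Kira:2, Mei:1, Veda:2, Vikram:2. Sum = 13.
n = 8, so closeness = 7/13.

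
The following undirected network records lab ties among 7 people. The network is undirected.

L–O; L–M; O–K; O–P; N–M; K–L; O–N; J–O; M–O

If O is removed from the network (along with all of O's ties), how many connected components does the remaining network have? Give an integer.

3

Without O, the remaining ties split the others into: {K, L, M, N}; {J}; {P}.
That's 3 separate components.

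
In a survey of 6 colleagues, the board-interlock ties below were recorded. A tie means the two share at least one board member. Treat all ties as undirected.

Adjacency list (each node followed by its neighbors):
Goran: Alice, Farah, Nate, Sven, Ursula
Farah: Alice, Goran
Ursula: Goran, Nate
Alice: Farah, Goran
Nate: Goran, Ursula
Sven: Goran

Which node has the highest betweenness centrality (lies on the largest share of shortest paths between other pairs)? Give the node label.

Goran

Unnormalized betweenness of each node: Alice:0, Farah:0, Goran:8, Nate:0, Sven:0, Ursula:0.
Goran has the largest value, 8, making it the main broker — the node through which the most shortest paths run.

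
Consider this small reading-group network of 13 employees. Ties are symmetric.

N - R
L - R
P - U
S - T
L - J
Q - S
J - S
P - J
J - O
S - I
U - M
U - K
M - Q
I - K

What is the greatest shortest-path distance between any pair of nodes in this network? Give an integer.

6

Eccentricity of each node (its greatest distance to any other): I:5, J:3, K:6, L:4, M:6, N:6, O:4, P:4, Q:5, R:5, S:4, T:5, U:5.
The maximum eccentricity is 6, realized for instance by the pair N–M via N – R – L – J – P – U – M. So the diameter is 6.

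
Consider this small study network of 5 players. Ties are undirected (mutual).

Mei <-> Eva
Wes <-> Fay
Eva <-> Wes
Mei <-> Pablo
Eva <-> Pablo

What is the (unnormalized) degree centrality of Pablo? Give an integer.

2

Pablo is directly tied to Eva and Mei. That is 2 neighbors, so the degree of Pablo is 2.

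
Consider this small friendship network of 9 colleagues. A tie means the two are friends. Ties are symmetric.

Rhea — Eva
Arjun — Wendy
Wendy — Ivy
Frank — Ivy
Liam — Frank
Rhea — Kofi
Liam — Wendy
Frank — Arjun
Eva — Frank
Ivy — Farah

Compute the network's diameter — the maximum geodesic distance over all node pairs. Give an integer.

5

Eccentricity of each node (its greatest distance to any other): Arjun:4, Eva:3, Farah:5, Frank:3, Ivy:4, Kofi:5, Liam:4, Rhea:4, Wendy:5.
The maximum eccentricity is 5, realized for instance by the pair Farah–Kofi via Farah – Ivy – Frank – Eva – Rhea – Kofi. So the diameter is 5.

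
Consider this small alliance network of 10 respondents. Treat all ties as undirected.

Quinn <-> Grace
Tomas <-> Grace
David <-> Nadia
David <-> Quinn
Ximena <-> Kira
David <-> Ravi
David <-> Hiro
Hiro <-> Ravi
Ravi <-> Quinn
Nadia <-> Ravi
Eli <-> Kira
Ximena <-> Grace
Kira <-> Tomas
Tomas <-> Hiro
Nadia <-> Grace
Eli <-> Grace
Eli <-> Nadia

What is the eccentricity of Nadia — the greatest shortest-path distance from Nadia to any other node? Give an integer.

2

Distances from Nadia: David:1, Eli:1, Grace:1, Hiro:2, Kira:2, Quinn:2, Ravi:1, Tomas:2, Ximena:2.
The largest is 2 (to Tomas, Quinn, Ximena, Kira, and Hiro), so the eccentricity of Nadia is 2.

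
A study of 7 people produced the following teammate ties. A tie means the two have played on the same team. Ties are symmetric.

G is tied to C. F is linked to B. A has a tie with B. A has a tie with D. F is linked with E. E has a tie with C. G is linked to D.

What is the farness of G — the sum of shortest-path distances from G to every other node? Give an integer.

12

Distances from G: A:2, B:3, C:1, D:1, E:2, F:3.
Sum = 2 + 3 + 1 + 1 + 2 + 3 = 12.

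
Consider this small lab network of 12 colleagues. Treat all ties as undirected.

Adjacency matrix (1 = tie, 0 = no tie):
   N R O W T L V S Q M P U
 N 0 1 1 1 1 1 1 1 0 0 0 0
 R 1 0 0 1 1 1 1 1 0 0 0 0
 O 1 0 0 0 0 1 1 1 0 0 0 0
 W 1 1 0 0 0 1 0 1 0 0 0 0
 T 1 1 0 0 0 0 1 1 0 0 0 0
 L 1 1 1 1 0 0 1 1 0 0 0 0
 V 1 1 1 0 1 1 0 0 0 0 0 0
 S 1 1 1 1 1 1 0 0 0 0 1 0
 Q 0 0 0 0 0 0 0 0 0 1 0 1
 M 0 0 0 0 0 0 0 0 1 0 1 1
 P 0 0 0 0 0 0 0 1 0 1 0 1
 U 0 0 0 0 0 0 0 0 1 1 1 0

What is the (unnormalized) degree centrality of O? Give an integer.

O is directly tied to L, N, S, and V. That is 4 neighbors, so the degree of O is 4.

4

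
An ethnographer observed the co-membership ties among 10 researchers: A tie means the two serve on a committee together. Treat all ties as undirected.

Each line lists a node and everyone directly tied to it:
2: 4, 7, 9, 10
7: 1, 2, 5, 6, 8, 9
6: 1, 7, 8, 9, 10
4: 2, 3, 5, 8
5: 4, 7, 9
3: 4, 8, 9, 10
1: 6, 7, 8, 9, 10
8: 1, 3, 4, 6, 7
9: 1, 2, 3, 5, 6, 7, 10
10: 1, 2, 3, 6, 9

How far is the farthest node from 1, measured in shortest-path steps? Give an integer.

2

Distances from 1: 2:2, 3:2, 4:2, 5:2, 6:1, 7:1, 8:1, 9:1, 10:1.
The largest is 2 (to 3, 5, 2, and 4), so the eccentricity of 1 is 2.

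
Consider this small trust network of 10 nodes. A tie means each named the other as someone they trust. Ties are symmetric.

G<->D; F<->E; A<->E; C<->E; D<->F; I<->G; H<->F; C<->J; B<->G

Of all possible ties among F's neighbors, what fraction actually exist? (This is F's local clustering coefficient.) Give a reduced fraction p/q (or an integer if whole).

F's neighbors: D, E, and H (k = 3).
Possible neighbor pairs: C(3,2) = 3. Edges among them: none → e = 0.
Clustering(F) = 0/3 = 0.

0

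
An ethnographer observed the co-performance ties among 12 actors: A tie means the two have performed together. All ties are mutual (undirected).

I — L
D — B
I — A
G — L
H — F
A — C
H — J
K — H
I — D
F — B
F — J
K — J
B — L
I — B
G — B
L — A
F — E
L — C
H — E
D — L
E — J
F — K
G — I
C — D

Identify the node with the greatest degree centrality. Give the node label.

L

Degrees — A:3, B:5, C:3, D:4, E:3, F:5, G:3, H:4, I:5, J:4, K:3, L:6.
The maximum is 6, attained only by L.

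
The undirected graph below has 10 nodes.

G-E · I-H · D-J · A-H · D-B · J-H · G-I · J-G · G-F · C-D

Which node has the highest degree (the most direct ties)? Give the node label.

Degrees — A:1, B:1, C:1, D:3, E:1, F:1, G:4, H:3, I:2, J:3.
The maximum is 4, attained only by G.

G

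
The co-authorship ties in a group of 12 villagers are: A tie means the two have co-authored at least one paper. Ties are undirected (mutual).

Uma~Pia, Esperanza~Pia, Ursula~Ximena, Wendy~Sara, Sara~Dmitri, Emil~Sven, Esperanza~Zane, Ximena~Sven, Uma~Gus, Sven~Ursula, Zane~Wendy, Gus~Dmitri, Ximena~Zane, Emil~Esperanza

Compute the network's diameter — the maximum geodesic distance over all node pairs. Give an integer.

Eccentricity of each node (its greatest distance to any other): Dmitri:5, Emil:5, Esperanza:4, Gus:6, Pia:4, Sara:4, Sven:5, Uma:5, Ursula:6, Wendy:4, Ximena:5, Zane:4.
The maximum eccentricity is 6, realized for instance by the pair Gus–Ursula via Gus – Uma – Pia – Esperanza – Zane – Ximena – Ursula. So the diameter is 6.

6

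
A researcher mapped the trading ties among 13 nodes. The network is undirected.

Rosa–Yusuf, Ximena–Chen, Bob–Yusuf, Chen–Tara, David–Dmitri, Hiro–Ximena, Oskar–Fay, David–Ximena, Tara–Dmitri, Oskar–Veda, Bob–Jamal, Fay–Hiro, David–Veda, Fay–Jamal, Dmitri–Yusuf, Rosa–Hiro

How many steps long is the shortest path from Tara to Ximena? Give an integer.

2

One shortest route is Tara – Chen – Ximena, which uses 2 edges, and Tara and Ximena are not directly tied, so nothing shorter exists. So d(Tara,Ximena) = 2.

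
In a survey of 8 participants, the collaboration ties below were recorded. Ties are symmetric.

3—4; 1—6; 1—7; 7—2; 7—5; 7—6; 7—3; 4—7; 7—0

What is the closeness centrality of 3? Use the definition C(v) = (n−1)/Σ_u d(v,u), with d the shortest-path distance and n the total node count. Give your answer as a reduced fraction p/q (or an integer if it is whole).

7/12

Distances from 3: 0:2, 1:2, 2:2, 4:1, 5:2, 6:2, 7:1. Sum = 12.
n = 8, so closeness = 7/12.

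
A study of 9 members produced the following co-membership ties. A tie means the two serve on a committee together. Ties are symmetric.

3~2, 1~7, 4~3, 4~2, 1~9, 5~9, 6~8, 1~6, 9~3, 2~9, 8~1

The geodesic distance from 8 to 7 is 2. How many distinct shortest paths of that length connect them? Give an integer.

1

The shortest distance is 2, and the only length-2 path is 8–1–7. So there is exactly 1 shortest path.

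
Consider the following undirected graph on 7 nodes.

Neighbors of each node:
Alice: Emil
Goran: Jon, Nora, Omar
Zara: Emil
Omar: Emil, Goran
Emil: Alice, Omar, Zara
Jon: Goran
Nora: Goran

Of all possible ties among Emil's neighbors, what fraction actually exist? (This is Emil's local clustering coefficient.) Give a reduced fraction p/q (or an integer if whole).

0

Emil's neighbors: Alice, Omar, and Zara (k = 3).
Possible neighbor pairs: C(3,2) = 3. Edges among them: none → e = 0.
Clustering(Emil) = 0/3 = 0.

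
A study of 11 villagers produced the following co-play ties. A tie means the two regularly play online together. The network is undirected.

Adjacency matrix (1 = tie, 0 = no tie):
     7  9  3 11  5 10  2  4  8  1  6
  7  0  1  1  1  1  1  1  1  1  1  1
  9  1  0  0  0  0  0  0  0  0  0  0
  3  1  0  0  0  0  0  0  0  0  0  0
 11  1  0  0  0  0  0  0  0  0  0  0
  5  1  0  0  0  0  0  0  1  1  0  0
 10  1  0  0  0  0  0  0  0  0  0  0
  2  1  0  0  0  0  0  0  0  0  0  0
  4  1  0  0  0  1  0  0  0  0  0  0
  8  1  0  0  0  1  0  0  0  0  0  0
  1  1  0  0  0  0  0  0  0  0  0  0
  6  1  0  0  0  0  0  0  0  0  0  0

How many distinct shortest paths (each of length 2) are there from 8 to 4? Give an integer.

2

The shortest distance is 2. The length-2 paths are: 8–7–4; 8–5–4.
That gives 2 distinct shortest paths.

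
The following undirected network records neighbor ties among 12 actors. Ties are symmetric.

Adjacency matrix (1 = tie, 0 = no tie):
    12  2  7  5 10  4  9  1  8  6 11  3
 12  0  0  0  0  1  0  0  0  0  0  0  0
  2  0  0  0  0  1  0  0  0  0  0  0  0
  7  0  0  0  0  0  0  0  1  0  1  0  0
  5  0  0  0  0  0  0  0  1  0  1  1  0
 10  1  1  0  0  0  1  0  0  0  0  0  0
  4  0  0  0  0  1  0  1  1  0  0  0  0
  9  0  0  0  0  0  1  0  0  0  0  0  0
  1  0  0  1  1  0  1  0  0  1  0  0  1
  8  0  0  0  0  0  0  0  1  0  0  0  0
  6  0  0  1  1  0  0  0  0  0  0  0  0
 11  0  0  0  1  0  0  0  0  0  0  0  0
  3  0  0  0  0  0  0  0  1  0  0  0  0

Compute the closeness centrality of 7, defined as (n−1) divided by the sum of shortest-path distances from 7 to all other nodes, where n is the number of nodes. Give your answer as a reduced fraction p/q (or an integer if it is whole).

Distances from 7: 1:1, 2:4, 3:2, 4:2, 5:2, 6:1, 8:2, 9:3, 10:3, 11:3, 12:4. Sum = 27.
n = 12, so closeness = 11/27.

11/27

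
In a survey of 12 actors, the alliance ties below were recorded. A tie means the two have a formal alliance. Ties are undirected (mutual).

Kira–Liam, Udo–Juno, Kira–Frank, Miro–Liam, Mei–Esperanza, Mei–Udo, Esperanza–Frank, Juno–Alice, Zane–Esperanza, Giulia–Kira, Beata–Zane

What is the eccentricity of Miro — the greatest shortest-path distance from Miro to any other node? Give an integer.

Distances from Miro: Alice:8, Beata:6, Esperanza:4, Frank:3, Giulia:3, Juno:7, Kira:2, Liam:1, Mei:5, Udo:6, Zane:5.
The largest is 8 (to Alice), so the eccentricity of Miro is 8.

8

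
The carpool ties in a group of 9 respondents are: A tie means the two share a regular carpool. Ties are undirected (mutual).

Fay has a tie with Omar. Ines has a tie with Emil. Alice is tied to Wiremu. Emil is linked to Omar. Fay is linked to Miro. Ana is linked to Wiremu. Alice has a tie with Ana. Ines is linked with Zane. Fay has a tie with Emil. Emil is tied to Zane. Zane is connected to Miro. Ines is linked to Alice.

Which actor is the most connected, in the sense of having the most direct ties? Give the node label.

Emil

Degrees — Alice:3, Ana:2, Emil:4, Fay:3, Ines:3, Miro:2, Omar:2, Wiremu:2, Zane:3.
The maximum is 4, attained only by Emil.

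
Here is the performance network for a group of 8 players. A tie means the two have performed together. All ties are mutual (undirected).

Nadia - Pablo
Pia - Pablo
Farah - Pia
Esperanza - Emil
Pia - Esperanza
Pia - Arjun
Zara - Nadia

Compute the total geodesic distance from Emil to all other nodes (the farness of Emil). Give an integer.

21

Distances from Emil: Arjun:3, Esperanza:1, Farah:3, Nadia:4, Pablo:3, Pia:2, Zara:5.
Sum = 3 + 1 + 3 + 4 + 3 + 2 + 5 = 21.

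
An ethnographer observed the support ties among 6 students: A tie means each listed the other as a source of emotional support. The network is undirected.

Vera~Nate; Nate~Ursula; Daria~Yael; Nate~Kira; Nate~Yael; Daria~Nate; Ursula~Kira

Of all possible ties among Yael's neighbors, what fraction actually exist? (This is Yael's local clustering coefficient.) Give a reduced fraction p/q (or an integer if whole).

Yael's neighbors: Daria and Nate (k = 2).
Possible neighbor pairs: C(2,2) = 1. Edges among them: Daria–Nate → e = 1.
Clustering(Yael) = 1/1.

1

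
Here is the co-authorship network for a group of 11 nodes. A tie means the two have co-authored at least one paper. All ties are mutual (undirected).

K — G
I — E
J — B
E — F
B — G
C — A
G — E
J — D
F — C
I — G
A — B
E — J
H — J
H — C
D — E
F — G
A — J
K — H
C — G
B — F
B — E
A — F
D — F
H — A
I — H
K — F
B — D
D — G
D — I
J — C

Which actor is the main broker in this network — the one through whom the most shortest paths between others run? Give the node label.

Unnormalized betweenness of each node: A:77/60, B:29/20, C:29/20, D:29/20, E:29/20, F:17/4, G:53/12, H:25/6, I:4/3, J:37/12, K:2/3.
G has the largest value, 53/12, making it the main broker — the node through which the most shortest paths run.

G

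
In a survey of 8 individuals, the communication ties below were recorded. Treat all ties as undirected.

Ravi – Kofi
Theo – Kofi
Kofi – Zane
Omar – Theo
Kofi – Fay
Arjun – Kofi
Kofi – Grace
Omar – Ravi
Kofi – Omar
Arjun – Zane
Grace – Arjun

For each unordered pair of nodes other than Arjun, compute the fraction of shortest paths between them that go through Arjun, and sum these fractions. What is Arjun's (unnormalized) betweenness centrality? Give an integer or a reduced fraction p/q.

Pairs whose geodesics pass through Arjun — Grace–Zane: 1/2.
All other pairs contribute 0.
Summing the contributions gives betweenness(Arjun) = 1/2.

1/2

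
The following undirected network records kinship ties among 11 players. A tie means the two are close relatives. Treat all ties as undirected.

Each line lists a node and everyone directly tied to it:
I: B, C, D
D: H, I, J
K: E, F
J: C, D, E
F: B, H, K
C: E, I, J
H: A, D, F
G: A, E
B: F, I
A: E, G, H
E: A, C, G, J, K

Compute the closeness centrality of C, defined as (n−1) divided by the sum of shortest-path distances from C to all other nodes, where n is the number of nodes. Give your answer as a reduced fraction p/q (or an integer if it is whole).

10/19

Distances from C: A:2, B:2, D:2, E:1, F:3, G:2, H:3, I:1, J:1, K:2. Sum = 19.
n = 11, so closeness = 10/19.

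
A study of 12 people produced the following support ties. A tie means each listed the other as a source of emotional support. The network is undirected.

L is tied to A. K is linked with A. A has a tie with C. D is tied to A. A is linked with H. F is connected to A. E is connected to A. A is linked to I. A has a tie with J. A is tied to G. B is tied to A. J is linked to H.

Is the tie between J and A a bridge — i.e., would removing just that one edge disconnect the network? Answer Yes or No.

Even without that edge, J still reaches A via J – H – A, so the network stays connected. Not a bridge.

No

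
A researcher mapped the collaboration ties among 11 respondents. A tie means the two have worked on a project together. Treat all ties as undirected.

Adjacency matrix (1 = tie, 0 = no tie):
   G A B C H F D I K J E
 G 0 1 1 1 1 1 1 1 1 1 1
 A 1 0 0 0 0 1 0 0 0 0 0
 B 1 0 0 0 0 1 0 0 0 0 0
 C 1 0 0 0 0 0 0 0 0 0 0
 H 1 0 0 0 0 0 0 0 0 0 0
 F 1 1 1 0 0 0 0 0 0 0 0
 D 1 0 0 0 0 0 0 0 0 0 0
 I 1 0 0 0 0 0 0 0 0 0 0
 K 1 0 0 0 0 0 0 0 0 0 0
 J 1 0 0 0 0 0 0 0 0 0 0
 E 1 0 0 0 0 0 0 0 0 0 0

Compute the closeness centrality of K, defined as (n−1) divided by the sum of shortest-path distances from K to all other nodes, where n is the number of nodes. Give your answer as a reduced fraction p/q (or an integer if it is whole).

Distances from K: A:2, B:2, C:2, D:2, E:2, F:2, G:1, H:2, I:2, J:2. Sum = 19.
n = 11, so closeness = 10/19.

10/19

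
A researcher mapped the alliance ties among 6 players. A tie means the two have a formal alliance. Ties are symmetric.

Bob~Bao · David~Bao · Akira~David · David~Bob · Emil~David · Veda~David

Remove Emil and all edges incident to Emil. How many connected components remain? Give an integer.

Emil's neighbors (David) remain reachable from one another through other ties, so the rest of the network stays in one piece.

1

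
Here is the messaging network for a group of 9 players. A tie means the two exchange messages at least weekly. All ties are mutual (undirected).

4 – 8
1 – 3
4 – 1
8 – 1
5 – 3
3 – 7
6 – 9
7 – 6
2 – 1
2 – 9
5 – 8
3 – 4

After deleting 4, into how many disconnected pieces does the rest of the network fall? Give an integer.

4's neighbors (1, 3, and 8) remain reachable from one another through other ties, so the rest of the network stays in one piece.

1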